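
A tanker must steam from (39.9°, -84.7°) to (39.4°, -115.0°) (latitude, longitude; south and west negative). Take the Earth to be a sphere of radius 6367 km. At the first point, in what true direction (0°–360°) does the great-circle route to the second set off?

278.6°

θ = atan2( sin Δλ·cos φ₂ ,  cos φ₁ sin φ₂ − sin φ₁ cos φ₂ cos Δλ )
  = atan2(-0.3899, +0.0590) = 278.60°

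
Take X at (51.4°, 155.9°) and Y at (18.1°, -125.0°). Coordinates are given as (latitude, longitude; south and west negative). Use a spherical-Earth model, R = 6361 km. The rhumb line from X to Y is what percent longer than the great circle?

3.2%

Great circle: σ = 1.2080 rad → d_gc = Rσ = 7683.8 km
Rhumb: Δφ = -0.5812, Δλ = +1.3806, Δψ = -0.7280, q = Δφ/Δψ = 0.7984 → d_rh = R√(Δφ²+q²Δλ²) = 7926.1 km
Excess = (7926.1 − 7683.8) / 7683.8 = 242.3 / 7683.8 = 3.153% ≈ 3.2%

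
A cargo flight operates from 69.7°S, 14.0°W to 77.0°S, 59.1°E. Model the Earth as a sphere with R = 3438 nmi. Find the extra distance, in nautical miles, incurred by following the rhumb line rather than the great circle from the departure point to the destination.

81 nmi

Great circle: cos σ = sin φ₁ sin φ₂ + cos φ₁ cos φ₂ cos Δλ,  σ = 0.3582 rad → d_gc = 1231.40 nmi
Rhumb line: Δψ = -0.4519, q = Δφ/Δψ = 0.2819, d_rh = R√(Δφ²+q²Δλ²) = 1311.95 nmi
Excess = 1311.95 − 1231.40 = 80.55 ≈ 81 nmi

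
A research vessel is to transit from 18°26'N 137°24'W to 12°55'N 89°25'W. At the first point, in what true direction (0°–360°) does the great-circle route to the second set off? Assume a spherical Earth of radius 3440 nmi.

89.5°

N = sin Δλ·cos φ₂ = +0.7242;  D = cos φ₁ sin φ₂ − sin φ₁ cos φ₂ cos Δλ = +0.0058
initial course = atan2(N, D) = 89.54°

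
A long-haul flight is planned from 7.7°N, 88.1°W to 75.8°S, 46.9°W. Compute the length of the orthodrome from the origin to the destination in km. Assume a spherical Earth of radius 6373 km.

cos σ = sin φ₁ sin φ₂ + cos φ₁ cos φ₂ cos Δλ
      = sin(7.70°)sin(-75.80°) + cos(7.70°)cos(-75.80°)cos(41.20°) = 0.0530
σ = 86.961° → d = Rσ = 6373·1.51776 = 9673 km

9673 km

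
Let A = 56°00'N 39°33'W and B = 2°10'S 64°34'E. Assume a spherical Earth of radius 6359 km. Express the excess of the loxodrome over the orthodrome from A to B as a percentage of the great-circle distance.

4.6%

Great circle: σ = 1.7392 rad → d_gc = Rσ = 11059.72 km
Rhumb: Δφ = -1.0152, Δλ = +1.8172, Δψ = -1.2229, q = Δφ/Δψ = 0.8302 → d_rh = R√(Δφ²+q²Δλ²) = 11562.95 km
Excess = (11562.95 − 11059.72) / 11059.72 = 503.23 / 11059.72 = 4.5501% ≈ 4.6%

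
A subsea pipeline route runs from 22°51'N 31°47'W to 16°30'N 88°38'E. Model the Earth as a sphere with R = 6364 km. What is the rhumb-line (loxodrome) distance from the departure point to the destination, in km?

12606 km

Rhumb course C = atan2(Δλ, Δψ) with Δψ = ln[tan(π/4+φ₂/2)/tan(π/4+φ₁/2)] = -0.1178, Δλ = +2.1017 → C = 93.21°
d = R·|Δφ| / |cos C| = 6364·0.11083 / 0.05595 = 12606 km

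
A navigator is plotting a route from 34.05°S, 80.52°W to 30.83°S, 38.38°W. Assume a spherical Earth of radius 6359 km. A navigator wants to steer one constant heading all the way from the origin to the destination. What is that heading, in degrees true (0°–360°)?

84.8°

Δψ = ln[tan(π/4+φ₂/2)/tan(π/4+φ₁/2)] = +0.0666
Δλ = +0.7355 rad (taken the short way round)
course = atan2(Δλ, Δψ) = 84.83°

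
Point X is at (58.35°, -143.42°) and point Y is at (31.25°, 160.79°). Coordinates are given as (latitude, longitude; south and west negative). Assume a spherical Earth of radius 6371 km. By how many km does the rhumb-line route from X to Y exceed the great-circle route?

Great circle: cos σ = sin φ₁ sin φ₂ + cos φ₁ cos φ₂ cos Δλ,  σ = 0.8040 rad → d_gc = 5122.3 km
Rhumb line: Δψ = -0.6861, q = Δφ/Δψ = 0.6894, d_rh = R√(Δφ²+q²Δλ²) = 5231.7 km
Excess = 5231.7 − 5122.3 = 109.4 ≈ 109 km

109 km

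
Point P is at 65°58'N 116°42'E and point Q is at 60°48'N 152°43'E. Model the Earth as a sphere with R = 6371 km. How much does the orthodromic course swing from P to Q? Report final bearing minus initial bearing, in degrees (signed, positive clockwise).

+32.4°

At departure: θ₁ = atan2(sin Δλ cos φ₂, cos φ₁ sin φ₂ − sin φ₁ cos φ₂ cos Δλ) = 90.97°
At arrival: θ₂ = atan2(sin Δλ cos φ₁, −cos φ₂ sin φ₁ + sin φ₂ cos φ₁ cos Δλ) = 123.42°
Δθ = θ₂ − θ₁ = +32.4°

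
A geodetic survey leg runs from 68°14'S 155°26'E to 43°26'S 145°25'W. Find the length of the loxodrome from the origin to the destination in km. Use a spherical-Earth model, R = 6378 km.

Rhumb course C = atan2(Δλ, Δψ) with Δψ = ln[tan(π/4+φ₂/2)/tan(π/4+φ₁/2)] = +0.8056, Δλ = +1.0324 → C = 52.03°
d = R·|Δφ| / |cos C| = 6378·0.43284 / 0.61522 = 4487 km

4487 km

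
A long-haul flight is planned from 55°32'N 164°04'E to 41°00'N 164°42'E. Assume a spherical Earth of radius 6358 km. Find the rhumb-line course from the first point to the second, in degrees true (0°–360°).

Δψ = ln[tan(π/4+φ₂/2)/tan(π/4+φ₁/2)] = -0.3847
Δλ = +0.0111 rad (taken the short way round)
course = atan2(Δλ, Δψ) = 178.35°

178.4°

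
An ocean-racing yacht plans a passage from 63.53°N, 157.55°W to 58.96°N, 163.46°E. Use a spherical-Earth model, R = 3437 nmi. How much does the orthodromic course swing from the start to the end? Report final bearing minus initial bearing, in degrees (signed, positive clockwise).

-34.5°

Initial bearing θ₁ = atan2(sin Δλ cos φ₂, cos φ₁ sin φ₂ − sin φ₁ cos φ₂ cos Δλ) = 274.08°
Final bearing θ₂ = (initial bearing from the destination back to the start) + 180° = 239.57°
Δθ = θ₂ − θ₁ = -34.5°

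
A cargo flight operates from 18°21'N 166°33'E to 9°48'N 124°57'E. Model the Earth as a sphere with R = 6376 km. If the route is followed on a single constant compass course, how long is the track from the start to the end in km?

Δψ = ln[tan(π/4+φ₂/2)/tan(π/4+φ₁/2)] = -0.1540;  Δφ = -0.1492 rad,  Δλ = -0.7261 rad
q = Δφ/Δψ = 0.9690
d = R·√(Δφ² + q²Δλ²) = 6376·0.71918 = 4585 km

4585 km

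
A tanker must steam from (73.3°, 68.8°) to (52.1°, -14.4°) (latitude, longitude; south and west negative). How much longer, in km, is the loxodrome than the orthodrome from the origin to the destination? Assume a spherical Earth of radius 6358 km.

Great circle: cos σ = sin φ₁ sin φ₂ + cos φ₁ cos φ₂ cos Δλ,  σ = 0.6814 rad → d_gc = 4332.2 km
Rhumb line: Δψ = -0.8499, q = Δφ/Δψ = 0.4354, d_rh = R√(Δφ²+q²Δλ²) = 4657.5 km
Excess = 4657.5 − 4332.2 = 325.3 ≈ 325 km

325 km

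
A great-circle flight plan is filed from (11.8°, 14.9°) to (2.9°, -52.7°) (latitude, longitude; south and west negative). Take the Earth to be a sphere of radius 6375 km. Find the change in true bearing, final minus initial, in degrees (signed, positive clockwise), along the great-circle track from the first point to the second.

At departure: θ₁ = atan2(sin Δλ cos φ₂, cos φ₁ sin φ₂ − sin φ₁ cos φ₂ cos Δλ) = 268.24°
At arrival: θ₂ = atan2(sin Δλ cos φ₁, −cos φ₂ sin φ₁ + sin φ₂ cos φ₁ cos Δλ) = 258.42°
Δθ = θ₂ − θ₁ = -9.8°

-9.8°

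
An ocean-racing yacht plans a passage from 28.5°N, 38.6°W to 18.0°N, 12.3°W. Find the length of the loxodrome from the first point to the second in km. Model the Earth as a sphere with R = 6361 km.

Δψ = ln[tan(π/4+φ₂/2)/tan(π/4+φ₁/2)] = -0.1998;  Δφ = -0.1833 rad,  Δλ = +0.4590 rad
q = Δφ/Δψ = 0.9170
d = R·√(Δφ² + q²Δλ²) = 6361·0.45910 = 2920 km

2920 km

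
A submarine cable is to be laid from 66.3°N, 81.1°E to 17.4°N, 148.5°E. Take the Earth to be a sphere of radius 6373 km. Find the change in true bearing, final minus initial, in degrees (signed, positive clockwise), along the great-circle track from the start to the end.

+52.1°

Initial bearing θ₁ = atan2(sin Δλ cos φ₂, cos φ₁ sin φ₂ − sin φ₁ cos φ₂ cos Δλ) = 103.75°
Final bearing θ₂ = (initial bearing from the destination back to the start) + 180° = 155.85°
Δθ = θ₂ − θ₁ = +52.1°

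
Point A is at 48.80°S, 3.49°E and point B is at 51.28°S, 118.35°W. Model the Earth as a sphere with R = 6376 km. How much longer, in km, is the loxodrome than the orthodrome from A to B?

Great circle: cos σ = sin φ₁ sin φ₂ + cos φ₁ cos φ₂ cos Δλ,  σ = 1.1921 rad → d_gc = 7601.0 km
Rhumb line: Δψ = -0.0674, q = Δφ/Δψ = 0.6421, d_rh = R√(Δφ²+q²Δλ²) = 8709.8 km
Excess = 8709.8 − 7601.0 = 1108.8 ≈ 1109 km

1109 km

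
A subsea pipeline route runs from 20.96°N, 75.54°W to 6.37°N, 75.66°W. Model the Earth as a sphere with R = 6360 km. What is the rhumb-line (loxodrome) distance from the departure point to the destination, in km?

Rhumb course C = atan2(Δλ, Δψ) with Δψ = ln[tan(π/4+φ₂/2)/tan(π/4+φ₁/2)] = -0.2629, Δλ = -0.0021 → C = 180.46°
d = R·|Δφ| / |cos C| = 6360·0.25464 / 0.99997 = 1620 km

1620 km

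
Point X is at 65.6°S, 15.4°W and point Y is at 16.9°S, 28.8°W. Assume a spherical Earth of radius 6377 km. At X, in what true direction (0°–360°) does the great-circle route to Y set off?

N = sin Δλ·cos φ₂ = -0.2217;  D = cos φ₁ sin φ₂ − sin φ₁ cos φ₂ cos Δλ = +0.7275
initial course = atan2(N, D) = 343.05°

343.0°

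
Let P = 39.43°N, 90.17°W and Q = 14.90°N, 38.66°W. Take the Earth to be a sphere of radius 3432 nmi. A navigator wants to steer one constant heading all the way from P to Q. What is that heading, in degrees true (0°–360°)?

118.4°

Δψ = ln[tan(π/4+φ₂/2)/tan(π/4+φ₁/2)] = -0.4869
Δλ = +0.8990 rad (taken the short way round)
course = atan2(Δλ, Δψ) = 118.44°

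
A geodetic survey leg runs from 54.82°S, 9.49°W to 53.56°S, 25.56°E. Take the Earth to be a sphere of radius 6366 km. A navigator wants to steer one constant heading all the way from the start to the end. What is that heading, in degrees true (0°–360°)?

86.5°

Meridional parts: M(φ₁)=-1.1488, M(φ₂)=-1.1112 → ΔM = +0.0376;  Δλ = +0.6117 rad
tan C = Δλ / ΔM = +16.2744 → C = 86.48°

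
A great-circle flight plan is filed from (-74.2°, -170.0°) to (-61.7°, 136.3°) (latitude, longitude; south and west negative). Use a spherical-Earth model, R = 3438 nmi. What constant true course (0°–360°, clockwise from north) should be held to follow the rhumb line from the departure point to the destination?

302.5°

Meridional parts: M(φ₁)=-1.9750, M(φ₂)=-1.3779 → ΔM = +0.5971;  Δλ = -0.9372 rad
tan C = Δλ / ΔM = -1.5696 → C = 302.50°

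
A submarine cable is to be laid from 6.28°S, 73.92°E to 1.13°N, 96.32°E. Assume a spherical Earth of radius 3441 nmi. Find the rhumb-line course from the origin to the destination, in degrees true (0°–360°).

71.7°

Δψ = ln[tan(π/4+φ₂/2)/tan(π/4+φ₁/2)] = +0.1296
Δλ = +0.3910 rad (taken the short way round)
course = atan2(Δλ, Δψ) = 71.67°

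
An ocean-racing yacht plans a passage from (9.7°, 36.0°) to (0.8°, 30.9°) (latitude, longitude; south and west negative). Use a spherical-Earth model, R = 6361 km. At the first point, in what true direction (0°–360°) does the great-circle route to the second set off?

N = sin Δλ·cos φ₂ = -0.0889;  D = cos φ₁ sin φ₂ − sin φ₁ cos φ₂ cos Δλ = -0.1540
initial course = atan2(N, D) = 209.99°

210.0°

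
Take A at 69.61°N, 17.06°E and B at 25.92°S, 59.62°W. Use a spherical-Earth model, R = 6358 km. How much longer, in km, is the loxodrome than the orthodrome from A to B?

Great circle: cos σ = sin φ₁ sin φ₂ + cos φ₁ cos φ₂ cos Δλ,  σ = 1.9151 rad → d_gc = 12176.1 km
Rhumb line: Δψ = -2.1844, q = Δφ/Δψ = 0.7633, d_rh = R√(Δφ²+q²Δλ²) = 12432.2 km
Excess = 12432.2 − 12176.1 = 256.1 ≈ 256 km

256 km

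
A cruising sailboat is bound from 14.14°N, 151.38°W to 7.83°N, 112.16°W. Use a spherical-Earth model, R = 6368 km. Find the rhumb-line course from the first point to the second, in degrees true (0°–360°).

99.3°

Meridional parts: M(φ₁)=+0.2493, M(φ₂)=+0.1371 → ΔM = -0.1122;  Δλ = +0.6845 rad
tan C = Δλ / ΔM = -6.0983 → C = 99.31°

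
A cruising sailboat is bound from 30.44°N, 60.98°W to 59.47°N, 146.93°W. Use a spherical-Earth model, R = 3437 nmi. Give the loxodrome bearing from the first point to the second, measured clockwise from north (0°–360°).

296.3°

Δψ = ln[tan(π/4+φ₂/2)/tan(π/4+φ₁/2)] = +0.7404
Δλ = -1.5001 rad (taken the short way round)
course = atan2(Δλ, Δψ) = 296.27°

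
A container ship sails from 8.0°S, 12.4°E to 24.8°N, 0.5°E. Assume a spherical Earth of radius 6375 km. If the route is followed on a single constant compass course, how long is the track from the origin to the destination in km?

3871 km

Rhumb course C = atan2(Δλ, Δψ) with Δψ = ln[tan(π/4+φ₂/2)/tan(π/4+φ₁/2)] = +0.5871, Δλ = -0.2077 → C = 340.52°
d = R·|Δφ| / |cos C| = 6375·0.57247 / 0.94275 = 3871 km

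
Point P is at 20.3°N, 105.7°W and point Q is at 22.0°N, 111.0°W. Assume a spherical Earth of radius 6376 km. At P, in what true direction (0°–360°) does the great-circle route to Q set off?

289.9°

θ = atan2( sin Δλ·cos φ₂ ,  cos φ₁ sin φ₂ − sin φ₁ cos φ₂ cos Δλ )
  = atan2(-0.0856, +0.0310) = 289.92°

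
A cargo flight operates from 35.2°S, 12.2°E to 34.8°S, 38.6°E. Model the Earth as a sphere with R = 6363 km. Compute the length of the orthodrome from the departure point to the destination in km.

cos σ = sin φ₁ sin φ₂ + cos φ₁ cos φ₂ cos Δλ
      = sin(-35.20°)sin(-34.80°) + cos(-35.20°)cos(-34.80°)cos(26.40°) = 0.9300
σ = 21.565° → d = Rσ = 6363·0.37639 = 2395 km

2395 km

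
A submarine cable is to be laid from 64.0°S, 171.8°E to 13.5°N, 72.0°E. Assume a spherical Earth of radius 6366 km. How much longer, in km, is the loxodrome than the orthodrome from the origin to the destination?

Great circle: cos σ = sin φ₁ sin φ₂ + cos φ₁ cos φ₂ cos Δλ,  σ = 1.8571 rad → d_gc = 11822.1 km
Rhumb line: Δψ = +1.7037, q = Δφ/Δψ = 0.7939, d_rh = R√(Δφ²+q²Δλ²) = 12314.5 km
Excess = 12314.5 − 11822.1 = 492.4 ≈ 492 km

492 km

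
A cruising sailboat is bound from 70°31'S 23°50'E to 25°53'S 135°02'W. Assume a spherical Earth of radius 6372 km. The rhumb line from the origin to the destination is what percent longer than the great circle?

Great circle: σ = 1.4388 rad → d_gc = Rσ = 9167.8 km
Rhumb: Δφ = +0.7790, Δλ = -2.7727, Δψ = +1.2942, q = Δφ/Δψ = 0.6019 → d_rh = R√(Δφ²+q²Δλ²) = 11736.3 km
Excess = (11736.3 − 9167.8) / 9167.8 = 2568.5 / 9167.8 = 28.02% ≈ 28.0%

28.0%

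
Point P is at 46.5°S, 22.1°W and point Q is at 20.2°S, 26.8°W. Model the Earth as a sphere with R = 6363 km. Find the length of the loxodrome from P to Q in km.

Δψ = ln[tan(π/4+φ₂/2)/tan(π/4+φ₁/2)] = +0.5588;  Δφ = +0.4590 rad,  Δλ = -0.0820 rad
q = Δφ/Δψ = 0.8214
d = R·√(Δφ² + q²Δλ²) = 6363·0.46394 = 2952 km

2952 km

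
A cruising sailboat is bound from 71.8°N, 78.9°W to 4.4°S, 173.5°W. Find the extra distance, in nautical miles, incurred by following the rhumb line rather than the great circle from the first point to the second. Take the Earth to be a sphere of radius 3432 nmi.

308 nmi

Great circle: cos σ = sin φ₁ sin φ₂ + cos φ₁ cos φ₂ cos Δλ,  σ = 1.6688 rad → d_gc = 5727.4 nmi
Rhumb line: Δψ = -1.9084, q = Δφ/Δψ = 0.6969, d_rh = R√(Δφ²+q²Δλ²) = 6035.6 nmi
Excess = 6035.6 − 5727.4 = 308.2 ≈ 308 nmi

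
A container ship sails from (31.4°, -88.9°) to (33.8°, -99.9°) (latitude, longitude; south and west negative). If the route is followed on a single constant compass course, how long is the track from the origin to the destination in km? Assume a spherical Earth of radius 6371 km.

1064 km

Δψ = ln[tan(π/4+φ₂/2)/tan(π/4+φ₁/2)] = +0.0497;  Δφ = +0.0419 rad,  Δλ = -0.1920 rad
q = Δφ/Δψ = 0.8423
d = R·√(Δφ² + q²Δλ²) = 6371·0.16705 = 1064 km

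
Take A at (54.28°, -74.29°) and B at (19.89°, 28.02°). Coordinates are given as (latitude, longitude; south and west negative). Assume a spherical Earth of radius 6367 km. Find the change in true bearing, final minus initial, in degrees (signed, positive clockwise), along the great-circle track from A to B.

+76.2°

Initial bearing θ₁ = atan2(sin Δλ cos φ₂, cos φ₁ sin φ₂ − sin φ₁ cos φ₂ cos Δλ) = 68.53°
Final bearing θ₂ = (initial bearing from the destination back to the start) + 180° = 144.71°
Δθ = θ₂ − θ₁ = +76.2°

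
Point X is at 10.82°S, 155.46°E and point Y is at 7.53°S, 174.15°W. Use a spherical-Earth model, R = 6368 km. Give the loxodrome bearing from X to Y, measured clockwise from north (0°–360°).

Δψ = ln[tan(π/4+φ₂/2)/tan(π/4+φ₁/2)] = +0.0582
Δλ = +0.5304 rad (taken the short way round)
course = atan2(Δλ, Δψ) = 83.74°

83.7°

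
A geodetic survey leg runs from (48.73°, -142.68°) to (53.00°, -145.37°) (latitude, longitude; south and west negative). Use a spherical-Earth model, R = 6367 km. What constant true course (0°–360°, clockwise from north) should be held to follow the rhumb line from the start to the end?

338.3°

Meridional parts: M(φ₁)=+0.9766, M(φ₂)=+1.0948 → ΔM = +0.1182;  Δλ = -0.0469 rad
tan C = Δλ / ΔM = -0.3972 → C = 338.34°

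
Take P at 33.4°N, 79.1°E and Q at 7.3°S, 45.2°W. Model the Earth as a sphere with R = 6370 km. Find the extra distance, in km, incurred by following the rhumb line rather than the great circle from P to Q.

288 km

Great circle: cos σ = sin φ₁ sin φ₂ + cos φ₁ cos φ₂ cos Δλ,  σ = 2.1372 rad → d_gc = 13613.90 km
Rhumb line: Δψ = -0.7468, q = Δφ/Δψ = 0.9512, d_rh = R√(Δφ²+q²Δλ²) = 13901.43 km
Excess = 13901.43 − 13613.90 = 287.53 ≈ 288 km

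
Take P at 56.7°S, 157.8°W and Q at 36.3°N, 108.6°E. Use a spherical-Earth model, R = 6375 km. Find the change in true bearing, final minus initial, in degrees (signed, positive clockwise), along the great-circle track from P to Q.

Initial bearing θ₁ = atan2(sin Δλ cos φ₂, cos φ₁ sin φ₂ − sin φ₁ cos φ₂ cos Δλ) = 289.37°
Final bearing θ₂ = (initial bearing from the destination back to the start) + 180° = 320.01°
Δθ = θ₂ − θ₁ = +30.6°

+30.6°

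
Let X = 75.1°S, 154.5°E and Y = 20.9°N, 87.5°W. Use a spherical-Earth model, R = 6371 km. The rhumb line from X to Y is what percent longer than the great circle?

7.8%

Great circle: σ = 2.0460 rad → d_gc = Rσ = 13035.0 km
Rhumb: Δφ = +1.6755, Δλ = +2.0595, Δψ = +2.4075, q = Δφ/Δψ = 0.6960 → d_rh = R√(Δφ²+q²Δλ²) = 14047.7 km
Excess = (14047.7 − 13035.0) / 13035.0 = 1012.7 / 13035.0 = 7.77% ≈ 7.8%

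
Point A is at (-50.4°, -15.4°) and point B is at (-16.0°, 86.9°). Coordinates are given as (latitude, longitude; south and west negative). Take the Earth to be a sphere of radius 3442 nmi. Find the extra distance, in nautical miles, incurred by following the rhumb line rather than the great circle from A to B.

Great circle: cos σ = sin φ₁ sin φ₂ + cos φ₁ cos φ₂ cos Δλ,  σ = 1.4889 rad → d_gc = 5124.6 nmi
Rhumb line: Δψ = +0.7386, q = Δφ/Δψ = 0.8128, d_rh = R√(Δφ²+q²Δλ²) = 5406.0 nmi
Excess = 5406.0 − 5124.6 = 281.4 ≈ 281 nmi

281 nmi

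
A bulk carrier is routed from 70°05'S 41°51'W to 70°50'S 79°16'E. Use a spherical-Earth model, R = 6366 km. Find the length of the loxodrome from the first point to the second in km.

4501 km

Δψ = ln[tan(π/4+φ₂/2)/tan(π/4+φ₁/2)] = -0.0391;  Δφ = -0.0131 rad,  Δλ = +2.1139 rad
q = Δφ/Δψ = 0.3345
d = R·√(Δφ² + q²Δλ²) = 6366·0.70711 = 4501 km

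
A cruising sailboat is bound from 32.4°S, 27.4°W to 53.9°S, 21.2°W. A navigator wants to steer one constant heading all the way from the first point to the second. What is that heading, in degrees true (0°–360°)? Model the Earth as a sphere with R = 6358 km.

Δψ = ln[tan(π/4+φ₂/2)/tan(π/4+φ₁/2)] = -0.5229
Δλ = +0.1082 rad (taken the short way round)
course = atan2(Δλ, Δψ) = 168.31°

168.3°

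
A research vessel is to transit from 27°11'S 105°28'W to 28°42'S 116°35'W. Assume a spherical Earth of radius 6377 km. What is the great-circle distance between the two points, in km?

1106 km

cos σ = sin φ₁ sin φ₂ + cos φ₁ cos φ₂ cos Δλ
      = sin(-27.18°)sin(-28.70°) + cos(-27.18°)cos(-28.70°)cos(-11.12°) = 0.9850
σ = 9.933° → d = Rσ = 6377·0.17337 = 1106 km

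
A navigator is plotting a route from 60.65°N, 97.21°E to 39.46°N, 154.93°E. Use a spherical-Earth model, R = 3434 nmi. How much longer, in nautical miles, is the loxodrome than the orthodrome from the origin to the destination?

Great circle: cos σ = sin φ₁ sin φ₂ + cos φ₁ cos φ₂ cos Δλ,  σ = 0.7135 rad → d_gc = 2450.2 nmi
Rhumb line: Δψ = -0.5892, q = Δφ/Δψ = 0.6277, d_rh = R√(Δφ²+q²Δλ²) = 2515.5 nmi
Excess = 2515.5 − 2450.2 = 65.3 ≈ 65 nmi

65 nmi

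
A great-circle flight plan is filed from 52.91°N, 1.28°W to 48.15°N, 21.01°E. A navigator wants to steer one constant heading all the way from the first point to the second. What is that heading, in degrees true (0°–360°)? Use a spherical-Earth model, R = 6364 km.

108.6°

Meridional parts: M(φ₁)=+1.0922, M(φ₂)=+0.9614 → ΔM = -0.1308;  Δλ = +0.3890 rad
tan C = Δλ / ΔM = -2.9733 → C = 108.59°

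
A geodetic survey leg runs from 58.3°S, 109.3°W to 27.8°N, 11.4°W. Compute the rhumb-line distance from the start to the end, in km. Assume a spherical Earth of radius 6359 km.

13302 km

Δψ = ln[tan(π/4+φ₂/2)/tan(π/4+φ₁/2)] = +1.7645;  Δφ = +1.5027 rad,  Δλ = +1.7087 rad
q = Δφ/Δψ = 0.8516
d = R·√(Δφ² + q²Δλ²) = 6359·2.09182 = 13302 km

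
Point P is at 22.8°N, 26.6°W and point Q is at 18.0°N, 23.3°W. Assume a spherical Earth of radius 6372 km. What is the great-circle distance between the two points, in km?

Haversine: a = sin²(Δφ/2)+cos φ₁ cos φ₂ sin²(Δλ/2) = 0.00248;  σ = 2·atan2(√a,√(1−a))
σ = 5.710° → d = Rσ = 6372·0.09965 = 635 km

635 km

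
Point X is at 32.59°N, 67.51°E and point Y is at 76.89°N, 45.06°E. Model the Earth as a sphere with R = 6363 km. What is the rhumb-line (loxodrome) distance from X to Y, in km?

5072 km

Rhumb course C = atan2(Δλ, Δψ) with Δψ = ln[tan(π/4+φ₂/2)/tan(π/4+φ₁/2)] = +1.5614, Δλ = -0.3918 → C = 345.91°
d = R·|Δφ| / |cos C| = 6363·0.77318 / 0.96993 = 5072 km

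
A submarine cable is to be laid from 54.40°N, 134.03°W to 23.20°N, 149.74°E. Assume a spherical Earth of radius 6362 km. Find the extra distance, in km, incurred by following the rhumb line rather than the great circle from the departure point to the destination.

241 km

Great circle: cos σ = sin φ₁ sin φ₂ + cos φ₁ cos φ₂ cos Δλ,  σ = 1.1066 rad → d_gc = 7040.4 km
Rhumb line: Δψ = -0.7197, q = Δφ/Δψ = 0.7567, d_rh = R√(Δφ²+q²Δλ²) = 7281.7 km
Excess = 7281.7 − 7040.4 = 241.3 ≈ 241 km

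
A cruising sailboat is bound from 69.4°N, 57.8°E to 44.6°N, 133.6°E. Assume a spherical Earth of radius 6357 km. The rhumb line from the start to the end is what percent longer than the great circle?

Great circle: σ = 0.7688 rad → d_gc = Rσ = 4887.6 km
Rhumb: Δφ = -0.4328, Δλ = +1.3230, Δψ = -0.8337, q = Δφ/Δψ = 0.5192 → d_rh = R√(Δφ²+q²Δλ²) = 5161.0 km
Excess = (5161.0 − 4887.6) / 4887.6 = 273.4 / 4887.6 = 5.59% ≈ 5.6%

5.6%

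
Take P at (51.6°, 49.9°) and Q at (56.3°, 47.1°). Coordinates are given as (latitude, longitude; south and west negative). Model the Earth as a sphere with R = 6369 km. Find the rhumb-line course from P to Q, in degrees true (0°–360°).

Δψ = ln[tan(π/4+φ₂/2)/tan(π/4+φ₁/2)] = +0.1396
Δλ = -0.0489 rad (taken the short way round)
course = atan2(Δλ, Δψ) = 340.70°

340.7°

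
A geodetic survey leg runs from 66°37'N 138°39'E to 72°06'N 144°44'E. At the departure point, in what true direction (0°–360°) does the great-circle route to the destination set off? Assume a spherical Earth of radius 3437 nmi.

N = sin Δλ·cos φ₂ = +0.0326;  D = cos φ₁ sin φ₂ − sin φ₁ cos φ₂ cos Δλ = +0.0971
initial course = atan2(N, D) = 18.54°

18.5°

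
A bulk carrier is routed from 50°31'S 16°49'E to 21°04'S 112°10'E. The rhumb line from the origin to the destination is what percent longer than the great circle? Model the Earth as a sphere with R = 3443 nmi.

Great circle: σ = 1.3468 rad → d_gc = Rσ = 4637.1 nmi
Rhumb: Δφ = +0.5140, Δλ = +1.6642, Δψ = +0.6485, q = Δφ/Δψ = 0.7926 → d_rh = R√(Δφ²+q²Δλ²) = 4873.8 nmi
Excess = (4873.8 − 4637.1) / 4637.1 = 236.7 / 4637.1 = 5.10% ≈ 5.1%

5.1%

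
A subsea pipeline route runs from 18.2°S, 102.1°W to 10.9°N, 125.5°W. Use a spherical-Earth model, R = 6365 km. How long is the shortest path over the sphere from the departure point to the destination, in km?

cos σ = sin φ₁ sin φ₂ + cos φ₁ cos φ₂ cos Δλ
      = sin(-18.20°)sin(10.90°) + cos(-18.20°)cos(10.90°)cos(-23.40°) = 0.7971
σ = 37.151° → d = Rσ = 6365·0.64840 = 4127 km

4127 km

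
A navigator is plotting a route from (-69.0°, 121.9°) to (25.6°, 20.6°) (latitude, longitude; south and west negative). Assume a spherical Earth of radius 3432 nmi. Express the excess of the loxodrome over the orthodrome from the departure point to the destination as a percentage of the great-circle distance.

Great circle: σ = 2.0564 rad → d_gc = Rσ = 7057.5 nmi
Rhumb: Δφ = +1.6511, Δλ = -1.7680, Δψ = +2.1480, q = Δφ/Δψ = 0.7687 → d_rh = R√(Δφ²+q²Δλ²) = 7339.1 nmi
Excess = (7339.1 − 7057.5) / 7057.5 = 281.6 / 7057.5 = 3.99% ≈ 4.0%

4.0%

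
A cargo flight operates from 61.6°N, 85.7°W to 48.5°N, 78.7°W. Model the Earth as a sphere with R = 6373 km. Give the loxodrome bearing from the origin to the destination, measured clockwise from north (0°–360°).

163.2°

Δψ = ln[tan(π/4+φ₂/2)/tan(π/4+φ₁/2)] = -0.4036
Δλ = +0.1222 rad (taken the short way round)
course = atan2(Δλ, Δψ) = 163.16°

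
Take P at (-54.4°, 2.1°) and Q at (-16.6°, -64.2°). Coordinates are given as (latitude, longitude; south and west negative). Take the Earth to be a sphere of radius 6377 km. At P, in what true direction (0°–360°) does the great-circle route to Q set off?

θ = atan2( sin Δλ·cos φ₂ ,  cos φ₁ sin φ₂ − sin φ₁ cos φ₂ cos Δλ )
  = atan2(-0.8775, +0.1469) = 279.50°

279.5°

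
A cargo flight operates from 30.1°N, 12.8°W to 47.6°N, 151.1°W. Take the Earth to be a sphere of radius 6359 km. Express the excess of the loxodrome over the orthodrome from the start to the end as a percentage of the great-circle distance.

15.4%

Great circle: σ = 1.6361 rad → d_gc = Rσ = 10403.8 km
Rhumb: Δφ = +0.3054, Δλ = -2.4138, Δψ = +0.3958, q = Δφ/Δψ = 0.7718 → d_rh = R√(Δφ²+q²Δλ²) = 12004.4 km
Excess = (12004.4 − 10403.8) / 10403.8 = 1600.6 / 10403.8 = 15.38% ≈ 15.4%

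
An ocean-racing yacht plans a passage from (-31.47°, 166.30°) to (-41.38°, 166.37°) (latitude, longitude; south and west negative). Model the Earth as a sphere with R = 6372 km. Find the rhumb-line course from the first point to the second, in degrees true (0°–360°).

179.7°

Meridional parts: M(φ₁)=-0.5792, M(φ₂)=-0.7947 → ΔM = -0.2155;  Δλ = +0.0012 rad
tan C = Δλ / ΔM = -0.0057 → C = 179.68°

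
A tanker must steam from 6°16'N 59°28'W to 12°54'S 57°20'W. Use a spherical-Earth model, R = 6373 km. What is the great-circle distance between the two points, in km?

Haversine: a = sin²(Δφ/2)+cos φ₁ cos φ₂ sin²(Δλ/2) = 0.02805;  σ = 2·atan2(√a,√(1−a))
σ = 19.284° → d = Rσ = 6373·0.33656 = 2145 km

2145 km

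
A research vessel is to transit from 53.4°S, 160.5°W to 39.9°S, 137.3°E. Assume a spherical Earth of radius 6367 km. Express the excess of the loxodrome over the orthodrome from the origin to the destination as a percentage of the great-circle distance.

2.8%

Great circle: σ = 0.7550 rad → d_gc = Rσ = 4806.9 km
Rhumb: Δφ = +0.2356, Δλ = -1.0856, Δψ = +0.3459, q = Δφ/Δψ = 0.6813 → d_rh = R√(Δφ²+q²Δλ²) = 4942.1 km
Excess = (4942.1 − 4806.9) / 4806.9 = 135.2 / 4806.9 = 2.81% ≈ 2.8%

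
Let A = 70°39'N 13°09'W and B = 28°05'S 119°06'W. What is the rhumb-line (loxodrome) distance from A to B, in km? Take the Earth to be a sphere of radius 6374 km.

14142 km

Rhumb course C = atan2(Δλ, Δψ) with Δψ = ln[tan(π/4+φ₂/2)/tan(π/4+φ₁/2)] = -2.2802, Δλ = -1.8492 → C = 219.04°
d = R·|Δφ| / |cos C| = 6374·1.72322 / 0.77669 = 14142 km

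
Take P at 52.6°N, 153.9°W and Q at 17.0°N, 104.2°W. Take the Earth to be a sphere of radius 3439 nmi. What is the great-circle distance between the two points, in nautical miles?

cos σ = sin φ₁ sin φ₂ + cos φ₁ cos φ₂ cos Δλ
      = sin(52.60°)sin(17.00°) + cos(52.60°)cos(17.00°)cos(49.70°) = 0.6079
σ = 52.559° → d = Rσ = 3439·0.91733 = 3155 nmi

3155 nmi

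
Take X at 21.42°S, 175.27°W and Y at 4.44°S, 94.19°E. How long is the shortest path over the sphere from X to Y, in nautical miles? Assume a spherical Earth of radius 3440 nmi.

5336 nmi

Haversine: a = sin²(Δφ/2)+cos φ₁ cos φ₂ sin²(Δλ/2) = 0.49024;  σ = 2·atan2(√a,√(1−a))
σ = 88.881° → d = Rσ = 3440·1.55127 = 5336 nmi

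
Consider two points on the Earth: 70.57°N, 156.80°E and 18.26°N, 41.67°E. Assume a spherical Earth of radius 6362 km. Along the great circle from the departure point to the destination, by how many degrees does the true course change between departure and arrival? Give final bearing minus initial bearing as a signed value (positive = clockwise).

-101.6°

Initial bearing θ₁ = atan2(sin Δλ cos φ₂, cos φ₁ sin φ₂ − sin φ₁ cos φ₂ cos Δλ) = 299.41°
Final bearing θ₂ = (initial bearing from the destination back to the start) + 180° = 197.77°
Δθ = θ₂ − θ₁ = -101.6°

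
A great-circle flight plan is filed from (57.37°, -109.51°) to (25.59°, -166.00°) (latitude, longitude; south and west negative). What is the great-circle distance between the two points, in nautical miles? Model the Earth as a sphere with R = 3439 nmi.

3048 nmi

Haversine: a = sin²(Δφ/2)+cos φ₁ cos φ₂ sin²(Δλ/2) = 0.18388;  σ = 2·atan2(√a,√(1−a))
σ = 50.784° → d = Rσ = 3439·0.88635 = 3048 nmi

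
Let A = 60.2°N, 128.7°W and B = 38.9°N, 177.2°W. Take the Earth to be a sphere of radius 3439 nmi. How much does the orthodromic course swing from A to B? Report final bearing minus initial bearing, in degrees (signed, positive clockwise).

-38.5°

Initial bearing θ₁ = atan2(sin Δλ cos φ₂, cos φ₁ sin φ₂ − sin φ₁ cos φ₂ cos Δλ) = 256.92°
Final bearing θ₂ = (initial bearing from the destination back to the start) + 180° = 218.46°
Δθ = θ₂ − θ₁ = -38.5°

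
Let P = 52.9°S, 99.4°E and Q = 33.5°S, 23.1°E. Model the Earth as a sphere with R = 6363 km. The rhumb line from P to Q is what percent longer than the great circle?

Great circle: σ = 0.9772 rad → d_gc = Rσ = 6217.9 km
Rhumb: Δφ = +0.3386, Δλ = -1.3317, Δψ = +0.4708, q = Δφ/Δψ = 0.7192 → d_rh = R√(Δφ²+q²Δλ²) = 6464.0 km
Excess = (6464.0 − 6217.9) / 6217.9 = 246.1 / 6217.9 = 3.96% ≈ 4.0%

4.0%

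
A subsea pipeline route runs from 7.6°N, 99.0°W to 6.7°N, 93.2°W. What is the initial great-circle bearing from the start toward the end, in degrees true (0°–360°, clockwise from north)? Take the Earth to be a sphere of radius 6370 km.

θ = atan2( sin Δλ·cos φ₂ ,  cos φ₁ sin φ₂ − sin φ₁ cos φ₂ cos Δλ )
  = atan2(+0.1004, -0.0150) = 98.52°

98.5°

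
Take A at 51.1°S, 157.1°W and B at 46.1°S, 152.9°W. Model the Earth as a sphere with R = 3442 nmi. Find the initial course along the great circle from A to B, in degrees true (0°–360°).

θ = atan2( sin Δλ·cos φ₂ ,  cos φ₁ sin φ₂ − sin φ₁ cos φ₂ cos Δλ )
  = atan2(+0.0508, +0.0857) = 30.65°

30.6°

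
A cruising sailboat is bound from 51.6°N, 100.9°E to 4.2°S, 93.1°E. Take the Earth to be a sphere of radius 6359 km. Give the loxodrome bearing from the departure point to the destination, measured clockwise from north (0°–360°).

186.9°

Meridional parts: M(φ₁)=+1.0549, M(φ₂)=-0.0734 → ΔM = -1.1282;  Δλ = -0.1361 rad
tan C = Δλ / ΔM = +0.1207 → C = 186.88°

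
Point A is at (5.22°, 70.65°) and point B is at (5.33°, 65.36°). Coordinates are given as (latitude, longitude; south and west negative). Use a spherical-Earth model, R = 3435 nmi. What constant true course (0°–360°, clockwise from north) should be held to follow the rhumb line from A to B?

Meridional parts: M(φ₁)=+0.0912, M(φ₂)=+0.0932 → ΔM = +0.0019;  Δλ = -0.0923 rad
tan C = Δλ / ΔM = -47.8872 → C = 271.20°

271.2°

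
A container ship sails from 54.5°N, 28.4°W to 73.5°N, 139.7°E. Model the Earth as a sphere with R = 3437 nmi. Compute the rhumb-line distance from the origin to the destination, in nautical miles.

Rhumb course C = atan2(Δλ, Δψ) with Δψ = ln[tan(π/4+φ₂/2)/tan(π/4+φ₁/2)] = +0.7920, Δλ = +2.9339 → C = 74.89°
d = R·|Δφ| / |cos C| = 3437·0.33161 / 0.26061 = 4373 nmi

4373 nmi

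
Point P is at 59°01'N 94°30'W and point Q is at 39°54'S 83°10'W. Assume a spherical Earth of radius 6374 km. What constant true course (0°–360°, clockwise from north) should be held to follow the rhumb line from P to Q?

Meridional parts: M(φ₁)=+1.2831, M(φ₂)=-0.7606 → ΔM = -2.0438;  Δλ = +0.1978 rad
tan C = Δλ / ΔM = -0.0968 → C = 174.47°

174.5°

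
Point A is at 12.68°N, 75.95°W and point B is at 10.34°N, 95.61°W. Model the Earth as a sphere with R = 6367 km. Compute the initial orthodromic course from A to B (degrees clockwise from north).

N = sin Δλ·cos φ₂ = -0.3310;  D = cos φ₁ sin φ₂ − sin φ₁ cos φ₂ cos Δλ = -0.0282
initial course = atan2(N, D) = 265.12°

265.1°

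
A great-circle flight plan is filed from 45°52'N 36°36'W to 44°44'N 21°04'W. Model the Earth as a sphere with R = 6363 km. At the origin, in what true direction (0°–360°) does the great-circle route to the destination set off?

N = sin Δλ·cos φ₂ = +0.1902;  D = cos φ₁ sin φ₂ − sin φ₁ cos φ₂ cos Δλ = -0.0012
initial course = atan2(N, D) = 90.35°

90.3°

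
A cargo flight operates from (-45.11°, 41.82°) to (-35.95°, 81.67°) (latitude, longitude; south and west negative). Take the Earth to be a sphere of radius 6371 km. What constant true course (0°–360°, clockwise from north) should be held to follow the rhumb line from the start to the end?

73.1°

Δψ = ln[tan(π/4+φ₂/2)/tan(π/4+φ₁/2)] = +0.2109
Δλ = +0.6955 rad (taken the short way round)
course = atan2(Δλ, Δψ) = 73.13°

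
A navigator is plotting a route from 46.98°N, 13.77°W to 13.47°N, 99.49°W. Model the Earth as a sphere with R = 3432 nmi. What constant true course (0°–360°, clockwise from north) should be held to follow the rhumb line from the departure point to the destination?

245.1°

Meridional parts: M(φ₁)=+0.9311, M(φ₂)=+0.2373 → ΔM = -0.6938;  Δλ = -1.4961 rad
tan C = Δλ / ΔM = +2.1563 → C = 245.12°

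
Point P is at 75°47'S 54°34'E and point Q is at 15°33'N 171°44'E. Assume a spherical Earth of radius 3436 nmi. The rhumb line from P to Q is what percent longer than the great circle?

Great circle: σ = 1.9475 rad → d_gc = Rσ = 6691.8 nmi
Rhumb: Δφ = +1.5941, Δλ = +2.0449, Δψ = +2.3566, q = Δφ/Δψ = 0.6764 → d_rh = R√(Δφ²+q²Δλ²) = 7251.9 nmi
Excess = (7251.9 − 6691.8) / 6691.8 = 560.1 / 6691.8 = 8.37% ≈ 8.4%

8.4%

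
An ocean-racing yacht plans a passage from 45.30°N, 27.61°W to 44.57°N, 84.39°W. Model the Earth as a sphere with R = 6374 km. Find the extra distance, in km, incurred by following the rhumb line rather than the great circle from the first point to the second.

95 km

Great circle: cos σ = sin φ₁ sin φ₂ + cos φ₁ cos φ₂ cos Δλ,  σ = 0.6867 rad → d_gc = 4376.9 km
Rhumb line: Δψ = -0.0180, q = Δφ/Δψ = 0.7079, d_rh = R√(Δφ²+q²Δλ²) = 4472.2 km
Excess = 4472.2 − 4376.9 = 95.3 ≈ 95 km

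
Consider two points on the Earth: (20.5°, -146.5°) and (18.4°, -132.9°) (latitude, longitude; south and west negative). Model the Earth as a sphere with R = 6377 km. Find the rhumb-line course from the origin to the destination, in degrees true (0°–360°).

Meridional parts: M(φ₁)=+0.3657, M(φ₂)=+0.3268 → ΔM = -0.0389;  Δλ = +0.2374 rad
tan C = Δλ / ΔM = -6.1062 → C = 99.30°

99.3°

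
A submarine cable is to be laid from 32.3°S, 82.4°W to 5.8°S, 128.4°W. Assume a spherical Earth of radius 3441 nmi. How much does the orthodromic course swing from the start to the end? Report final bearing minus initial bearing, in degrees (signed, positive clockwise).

+16.2°

At departure: θ₁ = atan2(sin Δλ cos φ₂, cos φ₁ sin φ₂ − sin φ₁ cos φ₂ cos Δλ) = 291.64°
At arrival: θ₂ = atan2(sin Δλ cos φ₁, −cos φ₂ sin φ₁ + sin φ₂ cos φ₁ cos Δλ) = 307.84°
Δθ = θ₂ − θ₁ = +16.2°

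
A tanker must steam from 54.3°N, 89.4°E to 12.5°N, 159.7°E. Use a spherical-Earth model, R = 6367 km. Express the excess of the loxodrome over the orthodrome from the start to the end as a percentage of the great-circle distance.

2.3%

Great circle: σ = 1.1941 rad → d_gc = Rσ = 7603.1 km
Rhumb: Δφ = -0.7295, Δλ = +1.2270, Δψ = -0.9132, q = Δφ/Δψ = 0.7989 → d_rh = R√(Δφ²+q²Δλ²) = 7779.9 km
Excess = (7779.9 − 7603.1) / 7603.1 = 176.8 / 7603.1 = 2.33% ≈ 2.3%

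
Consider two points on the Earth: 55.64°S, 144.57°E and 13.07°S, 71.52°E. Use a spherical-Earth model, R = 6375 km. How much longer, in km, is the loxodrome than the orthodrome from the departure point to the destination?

Great circle: cos σ = sin φ₁ sin φ₂ + cos φ₁ cos φ₂ cos Δλ,  σ = 1.2165 rad → d_gc = 7755.0 km
Rhumb line: Δψ = +0.9437, q = Δφ/Δψ = 0.7873, d_rh = R√(Δφ²+q²Δλ²) = 7961.2 km
Excess = 7961.2 − 7755.0 = 206.2 ≈ 206 km

206 km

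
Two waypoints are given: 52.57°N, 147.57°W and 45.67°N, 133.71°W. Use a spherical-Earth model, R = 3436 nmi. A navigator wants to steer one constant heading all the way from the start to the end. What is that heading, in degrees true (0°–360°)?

Δψ = ln[tan(π/4+φ₂/2)/tan(π/4+φ₁/2)] = -0.1844
Δλ = +0.2419 rad (taken the short way round)
course = atan2(Δλ, Δψ) = 127.32°

127.3°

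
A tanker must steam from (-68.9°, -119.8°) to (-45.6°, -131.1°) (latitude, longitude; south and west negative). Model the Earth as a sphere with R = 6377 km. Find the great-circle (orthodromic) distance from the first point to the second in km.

2671 km

cos σ = sin φ₁ sin φ₂ + cos φ₁ cos φ₂ cos Δλ
      = sin(-68.90°)sin(-45.60°) + cos(-68.90°)cos(-45.60°)cos(-11.30°) = 0.9136
σ = 23.997° → d = Rσ = 6377·0.41883 = 2671 km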